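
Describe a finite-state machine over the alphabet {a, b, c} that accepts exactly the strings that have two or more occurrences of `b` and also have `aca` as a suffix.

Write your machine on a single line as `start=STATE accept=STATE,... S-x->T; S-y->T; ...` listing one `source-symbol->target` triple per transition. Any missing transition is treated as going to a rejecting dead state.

start=S0; accept=S13,S15; S0-a->S1; S0-b->S2; S0-c->S0; S1-a->S1; S1-b->S2; S1-c->S3; S2-a->S4; S2-b->S5; S2-c->S2; S3-a->S6; S3-b->S2; S3-c->S0; S4-a->S4; S4-b->S5; S4-c->S7; S5-a->S8; S5-b->S9; S5-c->S5; S6-a->S1; S6-b->S2; S6-c->S3; S7-a->S10; S7-b->S5; S7-c->S2; S8-a->S8; S8-b->S9; S8-c->S11; S9-a->S12; S9-b->S9; S9-c->S9; S10-a->S4; S10-b->S5; S10-c->S7; S11-a->S13; S11-b->S9; S11-c->S5; S12-a->S12; S12-b->S9; S12-c->S14; S13-a->S8; S13-b->S9; S13-c->S11; S14-a->S15; S14-b->S9; S14-c->S9; S15-a->S12; S15-b->S9; S15-c->S14

Handle the two conditions separately and then intersect. The first has 4 states tracking the count of `b`s, saturating at 3; the second has 4 states tracking how much of the suffix `aca` has currently been matched. A product state is a pair (one from each), accepting exactly when both do.
A 16-state machine:
          a    b    c  
>  S0     S1   S2   S0 
   S1     S1   S2   S3 
   S2     S4   S5   S2 
   S3     S6   S2   S0 
   S4     S4   S5   S7 
   S5     S8   S9   S5 
   S6     S1   S2   S3 
   S7    S10   S5   S2 
   S8     S8   S9  S11 
   S9    S12   S9   S9 
   S10    S4   S5   S7 
   S11   S13   S9   S5 
   S12   S12   S9  S14 
 * S13    S8   S9  S11 
   S14   S15   S9   S9 
 * S15   S12   S9  S14 
(> = start, * = accepting)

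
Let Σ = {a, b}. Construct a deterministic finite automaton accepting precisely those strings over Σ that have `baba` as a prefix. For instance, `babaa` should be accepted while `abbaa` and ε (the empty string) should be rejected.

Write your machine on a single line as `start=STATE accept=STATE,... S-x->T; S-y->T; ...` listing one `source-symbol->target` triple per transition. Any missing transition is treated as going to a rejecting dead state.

Check the first 4 symbols one by one: s0 through s3 record how many have matched `baba` so far; any wrong symbol goes to the dead state s5. After all 4 match we enter the accepting sink s4.
        a   b  
>  s0   s5  s1 
   s1   s2  s5 
   s2   s5  s3 
   s3   s4  s5 
 * s4   s4  s4 
   s5   s5  s5 
(> = start, * = accepting)

start=s0; accept=s4; s0-a->s5; s0-b->s1; s1-a->s2; s1-b->s5; s2-a->s5; s2-b->s3; s3-a->s4; s3-b->s5; s4-a->s4; s4-b->s4; s5-a->s5; s5-b->s5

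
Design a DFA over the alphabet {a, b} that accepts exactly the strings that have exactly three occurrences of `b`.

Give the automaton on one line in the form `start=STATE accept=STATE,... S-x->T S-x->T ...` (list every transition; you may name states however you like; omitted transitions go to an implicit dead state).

start=s0 accept=s3 s0-a->s0 s0-b->s1 s1-a->s1 s1-b->s2 s2-a->s2 s2-b->s3 s3-a->s3 s3-b->s4 s4-a->s4 s4-b->s4

Count `b`s, saturating at 4: states s0 through s3 mean 0 through 3 `b`s seen; s4 means more than 3. Each `b` increments (capped at s4); other symbols loop. Accept from {s3}.
A 5-state machine:
        a   b  
>  s0   s0  s1 
   s1   s1  s2 
   s2   s2  s3 
 * s3   s3  s4 
   s4   s4  s4 
(> = start, * = accepting)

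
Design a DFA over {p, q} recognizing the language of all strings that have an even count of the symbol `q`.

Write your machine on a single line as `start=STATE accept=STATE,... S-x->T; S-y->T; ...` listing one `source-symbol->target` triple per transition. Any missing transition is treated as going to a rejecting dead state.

Keep the running count of `q`s modulo 2: each `q` advances along the cycle A → B → A while other symbols loop. Accept at A.
A 2-state machine:
       p  q 
>* A   A  B 
   B   B  A 
(> = start, * = accepting)

start=A; accept=A; A-p->A; A-q->B; B-p->B; B-q->A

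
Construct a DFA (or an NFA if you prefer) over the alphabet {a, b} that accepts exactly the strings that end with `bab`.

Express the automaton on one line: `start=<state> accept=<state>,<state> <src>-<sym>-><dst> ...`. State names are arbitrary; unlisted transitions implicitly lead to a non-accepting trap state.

start=S0 accept=S3 S0-a->S0 S0-b->S1 S1-a->S2 S1-b->S1 S2-a->S0 S2-b->S3 S3-a->S2 S3-b->S1

Let each state record the length of the longest suffix of the input read so far that is also a prefix of `bab`. S1 means the last symbol is `b`; S2 means the last 2 symbols are `ba`; S3 means the last 3 symbols are `bab`. Accept only at S3, where the string currently ends in `bab`.
With 4 states:
        a   b  
>  S0   S0  S1 
   S1   S2  S1 
   S2   S0  S3 
 * S3   S2  S1 
(> = start, * = accepting)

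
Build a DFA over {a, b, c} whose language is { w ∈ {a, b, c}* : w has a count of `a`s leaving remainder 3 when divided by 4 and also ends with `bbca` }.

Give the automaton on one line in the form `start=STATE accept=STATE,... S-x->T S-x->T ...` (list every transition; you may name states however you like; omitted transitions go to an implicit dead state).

Handle the two conditions separately and then intersect. One (4 states) tracks the count of `a`s modulo 4; the other (5 states) tracks how much of the suffix `bbca` has currently been matched. Each combined state is a pair, one component from each; accept when both components accept. Minimizing collapses redundant product states.
With 8 states:
        a   b   c  
>  s0   s1  s0  s0 
   s1   s2  s1  s1 
   s2   s3  s4  s2 
   s3   s0  s3  s3 
   s4   s3  s5  s2 
   s5   s3  s5  s6 
   s6   s7  s4  s2 
 * s7   s0  s3  s3 
(> = start, * = accepting)

start=s0 accept=s7 s0-a->s1 s0-b->s0 s0-c->s0 s1-a->s2 s1-b->s1 s1-c->s1 s2-a->s3 s2-b->s4 s2-c->s2 s3-a->s0 s3-b->s3 s3-c->s3 s4-a->s3 s4-b->s5 s4-c->s2 s5-a->s3 s5-b->s5 s5-c->s6 s6-a->s7 s6-b->s4 s6-c->s2 s7-a->s0 s7-b->s3 s7-c->s3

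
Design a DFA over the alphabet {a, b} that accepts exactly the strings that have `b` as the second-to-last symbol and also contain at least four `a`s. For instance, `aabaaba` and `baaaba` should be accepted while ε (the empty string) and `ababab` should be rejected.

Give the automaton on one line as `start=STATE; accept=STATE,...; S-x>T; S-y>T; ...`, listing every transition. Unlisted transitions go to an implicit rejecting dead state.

Run two small machines in parallel and take their product. One (7 states) tracks the last 2 symbols read; the other (6 states) tracks the count of `a`s, saturating at 5. Each combined state is a pair, one component from each; accept when both components accept. Equivalent product states are then merged.
9 states suffice.
        a   b  
>  S0   S1  S0 
   S1   S2  S1 
   S2   S3  S2 
   S3   S4  S5 
   S4   S4  S6 
   S5   S7  S5 
   S6   S7  S8 
 * S7   S4  S6 
 * S8   S7  S8 
(> = start, * = accepting)

start=S0; accept=S7,S8; S0-a>S1; S0-b>S0; S1-a>S2; S1-b>S1; S2-a>S3; S2-b>S2; S3-a>S4; S3-b>S5; S4-a>S4; S4-b>S6; S5-a>S7; S5-b>S5; S6-a>S7; S6-b>S8; S7-a>S4; S7-b>S6; S8-a>S7; S8-b>S8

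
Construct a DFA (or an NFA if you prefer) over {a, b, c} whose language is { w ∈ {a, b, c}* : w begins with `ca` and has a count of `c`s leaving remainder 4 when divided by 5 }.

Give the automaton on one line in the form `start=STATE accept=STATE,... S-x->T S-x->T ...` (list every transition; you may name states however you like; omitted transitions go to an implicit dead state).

Run two small machines in parallel and take their product. One (4 states) tracks whether the input so far still matches the prefix `ca`; the other (5 states) tracks the count of `c`s modulo 5. Each combined state is a pair, one component from each; accept when both components accept.
          a    b    c  
>  s0     s1   s1   s2 
   s1     s1   s1   s3 
   s2     s4   s3   s5 
   s3     s3   s3   s5 
   s4     s4   s4   s6 
   s5     s5   s5   s7 
   s6     s6   s6   s8 
   s7     s7   s7   s9 
   s8     s8   s8  s10 
   s9     s9   s9   s1 
 * s10   s10  s10  s11 
   s11   s11  s11   s4 
(> = start, * = accepting)

start=s0 accept=s10 s0-a->s1 s0-b->s1 s0-c->s2 s1-a->s1 s1-b->s1 s1-c->s3 s2-a->s4 s2-b->s3 s2-c->s5 s3-a->s3 s3-b->s3 s3-c->s5 s4-a->s4 s4-b->s4 s4-c->s6 s5-a->s5 s5-b->s5 s5-c->s7 s6-a->s6 s6-b->s6 s6-c->s8 s7-a->s7 s7-b->s7 s7-c->s9 s8-a->s8 s8-b->s8 s8-c->s10 s9-a->s9 s9-b->s9 s9-c->s1 s10-a->s10 s10-b->s10 s10-c->s11 s11-a->s11 s11-b->s11 s11-c->s4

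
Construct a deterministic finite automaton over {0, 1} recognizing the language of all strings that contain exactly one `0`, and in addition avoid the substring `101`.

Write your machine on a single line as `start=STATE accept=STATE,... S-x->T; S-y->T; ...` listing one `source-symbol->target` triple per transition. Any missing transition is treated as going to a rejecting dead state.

start=s0; accept=s1,s4,s5; s0-0->s1; s0-1->s2; s1-0->s3; s1-1->s4; s2-0->s5; s2-1->s2; s3-0->s3; s3-1->s6; s4-0->s7; s4-1->s4; s5-0->s3; s5-1->s8; s6-0->s7; s6-1->s6; s7-0->s3; s7-1->s9; s8-0->s9; s8-1->s8; s9-0->s9; s9-1->s9

Build one automaton per condition and run them in lockstep. The first has 3 states tracking the count of `0`s, saturating at 2; the second has 4 states tracking partial matches of the forbidden pattern `101`. A product state is a pair (one from each), accepting exactly when both do.
        0   1  
>  s0   s1  s2 
 * s1   s3  s4 
   s2   s5  s2 
   s3   s3  s6 
 * s4   s7  s4 
 * s5   s3  s8 
   s6   s7  s6 
   s7   s3  s9 
   s8   s9  s8 
   s9   s9  s9 
(> = start, * = accepting)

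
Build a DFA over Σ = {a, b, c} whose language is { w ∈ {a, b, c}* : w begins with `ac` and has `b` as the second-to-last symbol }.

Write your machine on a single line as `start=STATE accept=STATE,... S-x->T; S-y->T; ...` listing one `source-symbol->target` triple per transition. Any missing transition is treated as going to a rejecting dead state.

Build one automaton per condition and run them in lockstep. One (4 states) tracks whether the input so far still matches the prefix `ac`; the other (13 states) tracks the last 2 symbols read. Each combined state is a pair, one component from each; accept when both components accept. After merging equivalent states the machine shrinks.
7 states suffice.
        a   b   c  
>  q0   q1  q2  q2 
   q1   q2  q2  q3 
   q2   q2  q2  q2 
   q3   q3  q4  q3 
   q4   q5  q6  q5 
 * q5   q3  q4  q3 
 * q6   q5  q6  q5 
(> = start, * = accepting)

start=q0; accept=q5,q6; q0-a->q1; q0-b->q2; q0-c->q2; q1-a->q2; q1-b->q2; q1-c->q3; q2-a->q2; q2-b->q2; q2-c->q2; q3-a->q3; q3-b->q4; q3-c->q3; q4-a->q5; q4-b->q6; q4-c->q5; q5-a->q3; q5-b->q4; q5-c->q3; q6-a->q5; q6-b->q6; q6-c->q5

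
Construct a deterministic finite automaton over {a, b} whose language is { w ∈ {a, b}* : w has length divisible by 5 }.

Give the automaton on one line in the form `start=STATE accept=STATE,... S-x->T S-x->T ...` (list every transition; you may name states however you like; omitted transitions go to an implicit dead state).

start=S0 accept=S0 S0-a->S1 S0-b->S1 S1-a->S2 S1-b->S2 S2-a->S3 S2-b->S3 S3-a->S4 S3-b->S4 S4-a->S0 S4-b->S0

Only the length mod 5 matters, so use a 5-cycle: from any state, every input symbol moves to the next state, wrapping S4 back to S0. Mark S0 accepting.
A 5-state machine:
        a   b  
>* S0   S1  S1 
   S1   S2  S2 
   S2   S3  S3 
   S3   S4  S4 
   S4   S0  S0 
(> = start, * = accepting)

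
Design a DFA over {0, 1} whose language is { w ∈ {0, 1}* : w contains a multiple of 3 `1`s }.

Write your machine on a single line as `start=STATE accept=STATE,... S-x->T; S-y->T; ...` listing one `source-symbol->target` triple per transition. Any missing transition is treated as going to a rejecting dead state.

Keep the running count of `1`s modulo 3: each `1` advances along the cycle A → B → C → A while other symbols loop. Accept at A.
       0  1 
>* A   A  B 
   B   B  C 
   C   C  A 
(> = start, * = accepting)

start=A; accept=A; A-0->A; A-1->B; B-0->B; B-1->C; C-0->C; C-1->A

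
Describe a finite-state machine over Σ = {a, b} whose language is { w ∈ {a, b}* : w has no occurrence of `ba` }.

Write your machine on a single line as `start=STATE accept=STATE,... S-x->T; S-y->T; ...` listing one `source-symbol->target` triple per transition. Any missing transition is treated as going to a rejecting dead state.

start=s0; accept=s0,s1; s0-a->s0; s0-b->s1; s1-a->s2; s1-b->s1; s2-a->s2; s2-b->s2

Track partial matches of the forbidden pattern `ba`. State s2 is a dead state reached once `ba` has occurred; every other state accepts. s0 means no part of `ba` is currently matched.
3 states suffice.
        a   b  
>* s0   s0  s1 
 * s1   s2  s1 
   s2   s2  s2 
(> = start, * = accepting)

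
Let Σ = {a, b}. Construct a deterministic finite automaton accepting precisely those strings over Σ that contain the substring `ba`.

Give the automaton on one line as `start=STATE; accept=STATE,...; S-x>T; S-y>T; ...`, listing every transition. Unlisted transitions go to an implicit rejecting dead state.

States s0..s1 record the length of the longest prefix of `ba` that matches the current input suffix. Reaching s2 means `ba` has been seen, and we stay there forever. Accept from s2.
With 3 states:
        a   b  
>  s0   s0  s1 
   s1   s2  s1 
 * s2   s2  s2 
(> = start, * = accepting)

start=s0; accept=s2; s0-a>s0; s0-b>s1; s1-a>s2; s1-b>s1; s2-a>s2; s2-b>s2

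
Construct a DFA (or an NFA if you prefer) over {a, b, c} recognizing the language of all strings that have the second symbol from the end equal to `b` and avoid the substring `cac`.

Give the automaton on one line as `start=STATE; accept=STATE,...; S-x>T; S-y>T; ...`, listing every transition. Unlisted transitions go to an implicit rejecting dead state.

start=q0; accept=q3,q4,q5; q0-a>q0; q0-b>q1; q0-c>q2; q1-a>q3; q1-b>q4; q1-c>q5; q2-a>q6; q2-b>q1; q2-c>q2; q3-a>q0; q3-b>q1; q3-c>q2; q4-a>q3; q4-b>q4; q4-c>q5; q5-a>q6; q5-b>q1; q5-c>q2; q6-a>q0; q6-b>q1; q6-c>q7; q7-a>q7; q7-b>q7; q7-c>q7

Handle the two conditions separately and then intersect. The first has 13 states tracking the last 2 symbols read; the second has 4 states tracking partial matches of the forbidden pattern `cac`. A product state is a pair (one from each), accepting exactly when both do. Minimizing collapses redundant product states.
8 states suffice.
        a   b   c  
>  q0   q0  q1  q2 
   q1   q3  q4  q5 
   q2   q6  q1  q2 
 * q3   q0  q1  q2 
 * q4   q3  q4  q5 
 * q5   q6  q1  q2 
   q6   q0  q1  q7 
   q7   q7  q7  q7 
(> = start, * = accepting)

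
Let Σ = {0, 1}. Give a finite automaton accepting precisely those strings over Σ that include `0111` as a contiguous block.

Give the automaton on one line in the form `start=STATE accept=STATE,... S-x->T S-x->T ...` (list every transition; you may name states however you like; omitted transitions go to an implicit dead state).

States A..D record the length of the longest prefix of `0111` that matches the current input suffix. Reaching E means `0111` has been seen, and we stay there forever. Accept from E.
5 states suffice.
       0  1 
>  A   B  A 
   B   B  C 
   C   B  D 
   D   B  E 
 * E   E  E 
(> = start, * = accepting)

start=A accept=E A-0->B A-1->A B-0->B B-1->C C-0->B C-1->D D-0->B D-1->E E-0->E E-1->E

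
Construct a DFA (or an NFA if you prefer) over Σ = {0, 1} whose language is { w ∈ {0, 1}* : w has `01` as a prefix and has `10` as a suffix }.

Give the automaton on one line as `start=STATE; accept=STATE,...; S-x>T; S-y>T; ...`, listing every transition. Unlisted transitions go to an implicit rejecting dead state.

start=s0; accept=s4; s0-0>s1; s0-1>s2; s1-0>s2; s1-1>s3; s2-0>s2; s2-1>s2; s3-0>s4; s3-1>s3; s4-0>s5; s4-1>s3; s5-0>s5; s5-1>s3

Run two small machines in parallel and take their product. The first has 4 states tracking whether the input so far still matches the prefix `01`; the second has 3 states tracking how much of the suffix `10` has currently been matched. A product state is a pair (one from each), accepting exactly when both do. Equivalent product states are then merged.
A 6-state machine:
        0   1  
>  s0   s1  s2 
   s1   s2  s3 
   s2   s2  s2 
   s3   s4  s3 
 * s4   s5  s3 
   s5   s5  s3 
(> = start, * = accepting)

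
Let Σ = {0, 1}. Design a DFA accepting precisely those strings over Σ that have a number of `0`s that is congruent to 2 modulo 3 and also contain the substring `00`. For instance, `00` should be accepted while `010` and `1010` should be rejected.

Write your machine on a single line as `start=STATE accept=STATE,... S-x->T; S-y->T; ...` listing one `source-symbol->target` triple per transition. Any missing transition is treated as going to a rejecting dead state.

start=S0; accept=S2; S0-0->S1; S0-1->S0; S1-0->S2; S1-1->S3; S2-0->S4; S2-1->S2; S3-0->S5; S3-1->S3; S4-0->S6; S4-1->S4; S5-0->S4; S5-1->S7; S6-0->S2; S6-1->S6; S7-0->S8; S7-1->S7; S8-0->S6; S8-1->S0

Handle the two conditions separately and then intersect. One (3 states) tracks the count of `0`s modulo 3; the other (3 states) tracks whether and how much of `00` has been seen. Each combined state is a pair, one component from each; accept when both components accept.
With 9 states:
        0   1  
>  S0   S1  S0 
   S1   S2  S3 
 * S2   S4  S2 
   S3   S5  S3 
   S4   S6  S4 
   S5   S4  S7 
   S6   S2  S6 
   S7   S8  S7 
   S8   S6  S0 
(> = start, * = accepting)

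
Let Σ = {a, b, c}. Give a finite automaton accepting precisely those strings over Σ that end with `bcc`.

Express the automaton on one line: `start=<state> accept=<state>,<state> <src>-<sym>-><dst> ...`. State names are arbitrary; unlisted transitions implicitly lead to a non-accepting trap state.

start=s0 accept=s3 s0-a->s0 s0-b->s1 s0-c->s0 s1-a->s0 s1-b->s1 s1-c->s2 s2-a->s0 s2-b->s1 s2-c->s3 s3-a->s0 s3-b->s1 s3-c->s0

Let each state record the length of the longest suffix of the input read so far that is also a prefix of `bcc`. s1 means the last symbol is `b`; s2 means the last 2 symbols are `bc`; s3 means the last 3 symbols are `bcc`. Accept only at s3, where the string currently ends in `bcc`.
        a   b   c  
>  s0   s0  s1  s0 
   s1   s0  s1  s2 
   s2   s0  s1  s3 
 * s3   s0  s1  s0 
(> = start, * = accepting)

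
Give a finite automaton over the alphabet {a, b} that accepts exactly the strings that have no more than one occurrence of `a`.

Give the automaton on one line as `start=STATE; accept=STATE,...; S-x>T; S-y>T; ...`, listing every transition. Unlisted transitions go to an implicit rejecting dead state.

Count `a`s, saturating at 2: state q0 means no `a` yet, q1 means one `a` seen, q2 means more than one. Each `a` increments (capped at q2); other symbols loop. Accept from {q0, q1}.
        a   b  
>* q0   q1  q0 
 * q1   q2  q1 
   q2   q2  q2 
(> = start, * = accepting)

start=q0; accept=q0,q1; q0-a>q1; q0-b>q0; q1-a>q2; q1-b>q1; q2-a>q2; q2-b>q2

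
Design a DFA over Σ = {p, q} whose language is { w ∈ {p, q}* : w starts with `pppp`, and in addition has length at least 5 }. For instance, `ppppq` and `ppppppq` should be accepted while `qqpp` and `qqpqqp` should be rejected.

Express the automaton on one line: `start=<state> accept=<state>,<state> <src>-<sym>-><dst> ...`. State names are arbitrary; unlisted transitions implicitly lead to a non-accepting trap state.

Handle the two conditions separately and then intersect. The first has 6 states tracking whether the input so far still matches the prefix `pppp`; the second has 7 states tracking the input length, saturating at 6. A product state is a pair (one from each), accepting exactly when both do. Minimizing collapses redundant product states.
        p   q  
>  S0   S1  S2 
   S1   S3  S2 
   S2   S2  S2 
   S3   S4  S2 
   S4   S5  S2 
   S5   S6  S6 
 * S6   S6  S6 
(> = start, * = accepting)

start=S0 accept=S6 S0-p->S1 S0-q->S2 S1-p->S3 S1-q->S2 S2-p->S2 S2-q->S2 S3-p->S4 S3-q->S2 S4-p->S5 S4-q->S2 S5-p->S6 S5-q->S6 S6-p->S6 S6-q->S6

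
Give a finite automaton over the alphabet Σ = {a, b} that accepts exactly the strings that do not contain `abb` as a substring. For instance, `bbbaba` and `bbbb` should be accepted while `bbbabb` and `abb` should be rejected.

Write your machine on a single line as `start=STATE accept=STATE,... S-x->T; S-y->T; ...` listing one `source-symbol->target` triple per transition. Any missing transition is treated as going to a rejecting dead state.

This is the complement of 'contains `abb`'. Use the same substring-matching states — S0 through S3 holding how much of `abb` has just been matched — but flip the accepting set: everything except the trap S3 accepts.
4 states suffice.
        a   b  
>* S0   S1  S0 
 * S1   S1  S2 
 * S2   S1  S3 
   S3   S3  S3 
(> = start, * = accepting)

start=S0; accept=S0,S1,S2; S0-a->S1; S0-b->S0; S1-a->S1; S1-b->S2; S2-a->S1; S2-b->S3; S3-a->S3; S3-b->S3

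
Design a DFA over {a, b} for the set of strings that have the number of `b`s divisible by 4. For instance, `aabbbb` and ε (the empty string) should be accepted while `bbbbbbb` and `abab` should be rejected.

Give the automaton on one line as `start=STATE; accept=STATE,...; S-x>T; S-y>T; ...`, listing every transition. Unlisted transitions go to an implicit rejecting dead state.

start=S0; accept=S0; S0-a>S0; S0-b>S1; S1-a>S1; S1-b>S2; S2-a>S2; S2-b>S3; S3-a>S3; S3-b>S0

Keep the running count of `b`s modulo 4: each `b` advances along the cycle S0 → S1 → S2 → S3 → S0 while other symbols loop. Accept at S0.
With 4 states:
        a   b  
>* S0   S0  S1 
   S1   S1  S2 
   S2   S2  S3 
   S3   S3  S0 
(> = start, * = accepting)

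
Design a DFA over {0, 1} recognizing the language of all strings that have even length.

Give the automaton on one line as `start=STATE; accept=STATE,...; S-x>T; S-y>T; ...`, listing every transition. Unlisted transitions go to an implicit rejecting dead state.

Only the length mod 2 matters, so use a 2-cycle: from any state, every input symbol moves to the next state, wrapping B back to A. Mark A accepting.
2 states suffice.
       0  1 
>* A   B  B 
   B   A  A 
(> = start, * = accepting)

start=A; accept=A; A-0>B; A-1>B; B-0>A; B-1>A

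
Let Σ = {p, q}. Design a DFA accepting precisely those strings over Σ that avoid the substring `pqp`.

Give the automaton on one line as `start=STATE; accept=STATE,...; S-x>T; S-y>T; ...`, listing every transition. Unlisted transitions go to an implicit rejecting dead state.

start=A; accept=A,B,C; A-p>B; A-q>A; B-p>B; B-q>C; C-p>D; C-q>A; D-p>D; D-q>D

This is the complement of 'contains `pqp`'. Use the same substring-matching states — A through D holding how much of `pqp` has just been matched — but flip the accepting set: everything except the trap D accepts.
A 4-state machine:
       p  q 
>* A   B  A 
 * B   B  C 
 * C   D  A 
   D   D  D 
(> = start, * = accepting)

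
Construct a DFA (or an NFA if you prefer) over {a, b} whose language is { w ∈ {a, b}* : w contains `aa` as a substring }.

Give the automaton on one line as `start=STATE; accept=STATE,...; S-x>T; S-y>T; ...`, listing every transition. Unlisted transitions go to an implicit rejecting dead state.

start=q0; accept=q2; q0-a>q1; q0-b>q0; q1-a>q2; q1-b>q0; q2-a>q2; q2-b>q2

States q0..q1 record the length of the longest prefix of `aa` that matches the current input suffix. Reaching q2 means `aa` has been seen, and we stay there forever. Accept from q2.
A 3-state machine:
        a   b  
>  q0   q1  q0 
   q1   q2  q0 
 * q2   q2  q2 
(> = start, * = accepting)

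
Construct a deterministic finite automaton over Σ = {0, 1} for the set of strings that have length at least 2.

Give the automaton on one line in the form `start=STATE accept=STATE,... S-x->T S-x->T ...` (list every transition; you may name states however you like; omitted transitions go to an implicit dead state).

We only need to distinguish lengths 0, 1, …, 2, and '>2'. Chain q0 → q1 → q2 → q3 on every symbol, with q3 looping. Accepting states: {q2, q3}.
With 4 states:
        0   1  
>  q0   q1  q1 
   q1   q2  q2 
 * q2   q3  q3 
 * q3   q3  q3 
(> = start, * = accepting)

start=q0 accept=q2,q3 q0-0->q1 q0-1->q1 q1-0->q2 q1-1->q2 q2-0->q3 q2-1->q3 q3-0->q3 q3-1->q3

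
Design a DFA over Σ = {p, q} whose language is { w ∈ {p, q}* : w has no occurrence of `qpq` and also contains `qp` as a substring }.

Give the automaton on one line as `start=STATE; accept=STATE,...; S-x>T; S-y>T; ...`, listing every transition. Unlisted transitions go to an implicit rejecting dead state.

Build one automaton per condition and run them in lockstep. The first has 4 states tracking partial matches of the forbidden pattern `qpq`; the second has 3 states tracking whether and how much of `qp` has been seen. A product state is a pair (one from each), accepting exactly when both do.
A 6-state machine:
        p   q  
>  s0   s0  s1 
   s1   s2  s1 
 * s2   s3  s4 
 * s3   s3  s5 
   s4   s4  s4 
 * s5   s2  s5 
(> = start, * = accepting)

start=s0; accept=s2,s3,s5; s0-p>s0; s0-q>s1; s1-p>s2; s1-q>s1; s2-p>s3; s2-q>s4; s3-p>s3; s3-q>s5; s4-p>s4; s4-q>s4; s5-p>s2; s5-q>s5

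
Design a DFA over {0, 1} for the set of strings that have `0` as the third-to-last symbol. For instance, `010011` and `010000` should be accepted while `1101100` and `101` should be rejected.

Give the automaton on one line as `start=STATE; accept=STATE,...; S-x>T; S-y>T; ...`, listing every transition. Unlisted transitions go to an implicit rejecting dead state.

start=q0; accept=q7,q8,q9,q10; q0-0>q1; q0-1>q2; q1-0>q3; q1-1>q4; q2-0>q5; q2-1>q6; q3-0>q7; q3-1>q8; q4-0>q9; q4-1>q10; q5-0>q11; q5-1>q12; q6-0>q13; q6-1>q14; q7-0>q7; q7-1>q8; q8-0>q9; q8-1>q10; q9-0>q11; q9-1>q12; q10-0>q13; q10-1>q14; q11-0>q7; q11-1>q8; q12-0>q9; q12-1>q10; q13-0>q11; q13-1>q12; q14-0>q13; q14-1>q14

A DFA must remember the last 3 symbols (since which symbol is third-to-last isn't known until the input ends). Use one state per possible window of the last ≤3 symbols; accept from those whose window starts with `0`.
15 states suffice.
          0    1  
>  q0     q1   q2 
   q1     q3   q4 
   q2     q5   q6 
   q3     q7   q8 
   q4     q9  q10 
   q5    q11  q12 
   q6    q13  q14 
 * q7     q7   q8 
 * q8     q9  q10 
 * q9    q11  q12 
 * q10   q13  q14 
   q11    q7   q8 
   q12    q9  q10 
   q13   q11  q12 
   q14   q13  q14 
(> = start, * = accepting)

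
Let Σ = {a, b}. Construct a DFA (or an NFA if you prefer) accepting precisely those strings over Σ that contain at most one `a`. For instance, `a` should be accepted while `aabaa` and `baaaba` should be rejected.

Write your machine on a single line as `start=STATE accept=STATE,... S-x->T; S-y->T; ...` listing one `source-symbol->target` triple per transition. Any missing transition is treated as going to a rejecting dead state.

Count `a`s, saturating at 2: state q0 means no `a` yet, q1 means one `a` seen, q2 means more than one. Each `a` increments (capped at q2); other symbols loop. Accept from {q0, q1}.
3 states suffice.
        a   b  
>* q0   q1  q0 
 * q1   q2  q1 
   q2   q2  q2 
(> = start, * = accepting)

start=q0; accept=q0,q1; q0-a->q1; q0-b->q0; q1-a->q2; q1-b->q1; q2-a->q2; q2-b->q2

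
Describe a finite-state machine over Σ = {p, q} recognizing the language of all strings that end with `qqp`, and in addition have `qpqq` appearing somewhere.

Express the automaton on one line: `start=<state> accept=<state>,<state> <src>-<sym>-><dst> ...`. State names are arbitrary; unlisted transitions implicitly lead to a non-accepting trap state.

Build one automaton per condition and run them in lockstep. One (4 states) tracks how much of the suffix `qqp` has currently been matched; the other (5 states) tracks whether and how much of `qpqq` has been seen. Each combined state is a pair, one component from each; accept when both components accept. Equivalent product states are then merged.
        p   q  
>  s0   s0  s1 
   s1   s2  s1 
   s2   s0  s3 
   s3   s2  s4 
   s4   s5  s4 
 * s5   s6  s7 
   s6   s6  s7 
   s7   s6  s4 
(> = start, * = accepting)

start=s0 accept=s5 s0-p->s0 s0-q->s1 s1-p->s2 s1-q->s1 s2-p->s0 s2-q->s3 s3-p->s2 s3-q->s4 s4-p->s5 s4-q->s4 s5-p->s6 s5-q->s7 s6-p->s6 s6-q->s7 s7-p->s6 s7-q->s4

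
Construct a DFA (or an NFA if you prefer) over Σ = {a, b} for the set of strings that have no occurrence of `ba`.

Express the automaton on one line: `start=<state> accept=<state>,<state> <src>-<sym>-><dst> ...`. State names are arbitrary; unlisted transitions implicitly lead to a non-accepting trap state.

This is the complement of 'contains `ba`'. Use the same substring-matching states — s0 through s2 holding how much of `ba` has just been matched — but flip the accepting set: everything except the trap s2 accepts.
        a   b  
>* s0   s0  s1 
 * s1   s2  s1 
   s2   s2  s2 
(> = start, * = accepting)

start=s0 accept=s0,s1 s0-a->s0 s0-b->s1 s1-a->s2 s1-b->s1 s2-a->s2 s2-b->s2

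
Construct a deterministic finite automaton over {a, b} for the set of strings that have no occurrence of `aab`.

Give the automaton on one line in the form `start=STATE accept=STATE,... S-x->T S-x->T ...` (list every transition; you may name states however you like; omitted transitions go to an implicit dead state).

This is the complement of 'contains `aab`'. Use the same substring-matching states — q0 through q3 holding how much of `aab` has just been matched — but flip the accepting set: everything except the trap q3 accepts.
A 4-state machine:
        a   b  
>* q0   q1  q0 
 * q1   q2  q0 
 * q2   q2  q3 
   q3   q3  q3 
(> = start, * = accepting)

start=q0 accept=q0,q1,q2 q0-a->q1 q0-b->q0 q1-a->q2 q1-b->q0 q2-a->q2 q2-b->q3 q3-a->q3 q3-b->q3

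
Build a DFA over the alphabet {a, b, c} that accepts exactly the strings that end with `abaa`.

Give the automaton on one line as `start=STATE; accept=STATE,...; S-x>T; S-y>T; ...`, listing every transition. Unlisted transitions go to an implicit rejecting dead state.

Remember how much of `abaa` the current input suffix matches. State q0 means no match yet; q1 means the last symbol is `a`; q2 means the last 2 symbols are `ab`; q3 means the last 3 symbols are `aba`; q4 means the last 4 symbols are `abaa`. Only q4 accepts. On a mismatch, fall back to the longest proper suffix that is still a prefix of `abaa`.
With 5 states:
        a   b   c  
>  q0   q1  q0  q0 
   q1   q1  q2  q0 
   q2   q3  q0  q0 
   q3   q4  q2  q0 
 * q4   q1  q2  q0 
(> = start, * = accepting)

start=q0; accept=q4; q0-a>q1; q0-b>q0; q0-c>q0; q1-a>q1; q1-b>q2; q1-c>q0; q2-a>q3; q2-b>q0; q2-c>q0; q3-a>q4; q3-b>q2; q3-c>q0; q4-a>q1; q4-b>q2; q4-c>q0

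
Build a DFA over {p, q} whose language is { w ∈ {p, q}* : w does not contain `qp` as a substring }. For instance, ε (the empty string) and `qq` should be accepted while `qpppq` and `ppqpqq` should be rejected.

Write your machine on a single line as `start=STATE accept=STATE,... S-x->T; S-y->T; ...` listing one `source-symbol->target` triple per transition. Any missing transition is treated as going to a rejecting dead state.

start=S0; accept=S0,S1; S0-p->S0; S0-q->S1; S1-p->S2; S1-q->S1; S2-p->S2; S2-q->S2

This is the complement of 'contains `qp`'. Use the same substring-matching states — S0 through S2 holding how much of `qp` has just been matched — but flip the accepting set: everything except the trap S2 accepts.
A 3-state machine:
        p   q  
>* S0   S0  S1 
 * S1   S2  S1 
   S2   S2  S2 
(> = start, * = accepting)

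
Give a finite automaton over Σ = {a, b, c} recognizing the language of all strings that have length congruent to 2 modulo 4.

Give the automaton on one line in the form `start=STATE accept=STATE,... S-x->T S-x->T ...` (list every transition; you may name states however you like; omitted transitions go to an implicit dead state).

start=S0 accept=S2 S0-a->S1 S0-b->S1 S0-c->S1 S1-a->S2 S1-b->S2 S1-c->S2 S2-a->S3 S2-b->S3 S2-c->S3 S3-a->S0 S3-b->S0 S3-c->S0

Count input length modulo 4: every symbol advances one step around the cycle S0 → S1 → S2 → S3 → S0. Accept at S2.
4 states suffice.
        a   b   c  
>  S0   S1  S1  S1 
   S1   S2  S2  S2 
 * S2   S3  S3  S3 
   S3   S0  S0  S0 
(> = start, * = accepting)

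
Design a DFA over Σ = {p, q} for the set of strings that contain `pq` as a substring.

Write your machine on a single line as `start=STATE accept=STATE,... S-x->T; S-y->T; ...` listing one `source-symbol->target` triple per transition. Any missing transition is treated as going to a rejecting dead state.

States s0..s1 record the length of the longest prefix of `pq` that matches the current input suffix. Reaching s2 means `pq` has been seen, and we stay there forever. Accept from s2.
A 3-state machine:
        p   q  
>  s0   s1  s0 
   s1   s1  s2 
 * s2   s2  s2 
(> = start, * = accepting)

start=s0; accept=s2; s0-p->s1; s0-q->s0; s1-p->s1; s1-q->s2; s2-p->s2; s2-q->s2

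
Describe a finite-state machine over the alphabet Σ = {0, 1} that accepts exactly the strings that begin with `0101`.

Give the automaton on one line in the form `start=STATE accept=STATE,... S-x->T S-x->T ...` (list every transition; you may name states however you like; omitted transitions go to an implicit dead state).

start=q0 accept=q4 q0-0->q1 q0-1->q5 q1-0->q5 q1-1->q2 q2-0->q3 q2-1->q5 q3-0->q5 q3-1->q4 q4-0->q4 q4-1->q4 q5-0->q5 q5-1->q5

Walk along `0101` while the input agrees: from q0 take `0` to q1, and so on. Any deviation drops to the rejecting sink q5. Once q4 is reached the prefix is confirmed and every continuation is accepted.
A 6-state machine:
        0   1  
>  q0   q1  q5 
   q1   q5  q2 
   q2   q3  q5 
   q3   q5  q4 
 * q4   q4  q4 
   q5   q5  q5 
(> = start, * = accepting)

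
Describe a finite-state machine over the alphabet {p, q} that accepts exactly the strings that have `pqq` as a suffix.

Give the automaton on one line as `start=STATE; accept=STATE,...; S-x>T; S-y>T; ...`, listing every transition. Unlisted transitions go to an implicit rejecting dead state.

start=s0; accept=s3; s0-p>s1; s0-q>s0; s1-p>s1; s1-q>s2; s2-p>s1; s2-q>s3; s3-p>s1; s3-q>s0

Let each state record the length of the longest suffix of the input read so far that is also a prefix of `pqq`. s1 means the last symbol is `p`; s2 means the last 2 symbols are `pq`; s3 means the last 3 symbols are `pqq`. Accept only at s3, where the string currently ends in `pqq`.
        p   q  
>  s0   s1  s0 
   s1   s1  s2 
   s2   s1  s3 
 * s3   s1  s0 
(> = start, * = accepting)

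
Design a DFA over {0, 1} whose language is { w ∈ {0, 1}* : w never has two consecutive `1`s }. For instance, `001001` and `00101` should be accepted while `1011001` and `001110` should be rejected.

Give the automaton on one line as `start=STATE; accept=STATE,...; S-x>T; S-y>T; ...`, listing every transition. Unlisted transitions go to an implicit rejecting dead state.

This is the complement of 'contains `11`'. Use the same substring-matching states — A through C holding how much of `11` has just been matched — but flip the accepting set: everything except the trap C accepts.
With 3 states:
       0  1 
>* A   A  B 
 * B   A  C 
   C   C  C 
(> = start, * = accepting)

start=A; accept=A,B; A-0>A; A-1>B; B-0>A; B-1>C; C-0>C; C-1>C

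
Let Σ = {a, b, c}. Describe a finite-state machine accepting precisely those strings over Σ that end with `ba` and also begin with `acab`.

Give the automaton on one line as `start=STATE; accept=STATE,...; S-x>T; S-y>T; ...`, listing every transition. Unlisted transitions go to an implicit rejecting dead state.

start=s0; accept=s6; s0-a>s1; s0-b>s2; s0-c>s2; s1-a>s2; s1-b>s2; s1-c>s3; s2-a>s2; s2-b>s2; s2-c>s2; s3-a>s4; s3-b>s2; s3-c>s2; s4-a>s2; s4-b>s5; s4-c>s2; s5-a>s6; s5-b>s5; s5-c>s7; s6-a>s7; s6-b>s5; s6-c>s7; s7-a>s7; s7-b>s5; s7-c>s7

Handle the two conditions separately and then intersect. The first has 3 states tracking how much of the suffix `ba` has currently been matched; the second has 6 states tracking whether the input so far still matches the prefix `acab`. A product state is a pair (one from each), accepting exactly when both do. After merging equivalent states the machine shrinks.
8 states suffice.
        a   b   c  
>  s0   s1  s2  s2 
   s1   s2  s2  s3 
   s2   s2  s2  s2 
   s3   s4  s2  s2 
   s4   s2  s5  s2 
   s5   s6  s5  s7 
 * s6   s7  s5  s7 
   s7   s7  s5  s7 
(> = start, * = accepting)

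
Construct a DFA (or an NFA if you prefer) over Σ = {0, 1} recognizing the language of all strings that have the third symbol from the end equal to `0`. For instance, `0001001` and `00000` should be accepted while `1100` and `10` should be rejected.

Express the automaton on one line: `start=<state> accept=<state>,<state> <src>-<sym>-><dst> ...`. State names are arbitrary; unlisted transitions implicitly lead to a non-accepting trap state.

A DFA must remember the last 3 symbols (since which symbol is third-to-last isn't known until the input ends). Use one state per possible window of the last ≤3 symbols; accept from those whose window starts with `0`.
       0  1 
>  A   B  C 
   B   D  E 
   C   F  G 
   D   H  I 
   E   J  K 
   F   L  M 
   G   N  O 
 * H   H  I 
 * I   J  K 
 * J   L  M 
 * K   N  O 
   L   H  I 
   M   J  K 
   N   L  M 
   O   N  O 
(> = start, * = accepting)

start=A accept=H,I,J,K A-0->B A-1->C B-0->D B-1->E C-0->F C-1->G D-0->H D-1->I E-0->J E-1->K F-0->L F-1->M G-0->N G-1->O H-0->H H-1->I I-0->J I-1->K J-0->L J-1->M K-0->N K-1->O L-0->H L-1->I M-0->J M-1->K N-0->L N-1->M O-0->N O-1->O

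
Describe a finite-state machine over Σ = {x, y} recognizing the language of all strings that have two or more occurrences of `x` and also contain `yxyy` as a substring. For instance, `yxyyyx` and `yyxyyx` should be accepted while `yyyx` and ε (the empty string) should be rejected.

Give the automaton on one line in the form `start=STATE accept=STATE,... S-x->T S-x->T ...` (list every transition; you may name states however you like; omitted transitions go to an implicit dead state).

Handle the two conditions separately and then intersect. The first has 4 states tracking the count of `x`s, saturating at 3; the second has 5 states tracking whether and how much of `yxyy` has been seen. A product state is a pair (one from each), accepting exactly when both do. After merging equivalent states the machine shrinks.
       x  y 
>  A   B  C 
   B   B  D 
   C   E  C 
   D   F  D 
   E   B  G 
   F   B  H 
   G   F  I 
   H   F  J 
   I   J  I 
 * J   J  J 
(> = start, * = accepting)

start=A accept=J A-x->B A-y->C B-x->B B-y->D C-x->E C-y->C D-x->F D-y->D E-x->B E-y->G F-x->B F-y->H G-x->F G-y->I H-x->F H-y->J I-x->J I-y->I J-x->J J-y->J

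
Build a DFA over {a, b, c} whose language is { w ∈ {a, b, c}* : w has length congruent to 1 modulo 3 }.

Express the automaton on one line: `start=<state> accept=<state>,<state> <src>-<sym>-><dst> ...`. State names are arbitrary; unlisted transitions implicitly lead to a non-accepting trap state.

start=s0 accept=s1 s0-a->s1 s0-b->s1 s0-c->s1 s1-a->s2 s1-b->s2 s1-c->s2 s2-a->s0 s2-b->s0 s2-c->s0

Count input length modulo 3: every symbol advances one step around the cycle s0 → s1 → s2 → s0. Accept at s1.
        a   b   c  
>  s0   s1  s1  s1 
 * s1   s2  s2  s2 
   s2   s0  s0  s0 
(> = start, * = accepting)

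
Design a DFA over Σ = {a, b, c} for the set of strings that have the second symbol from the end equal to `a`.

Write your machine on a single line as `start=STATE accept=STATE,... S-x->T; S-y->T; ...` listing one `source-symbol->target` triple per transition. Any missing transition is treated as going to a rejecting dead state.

start=q0; accept=q4,q5,q6; q0-a->q1; q0-b->q2; q0-c->q3; q1-a->q4; q1-b->q5; q1-c->q6; q2-a->q7; q2-b->q8; q2-c->q9; q3-a->q10; q3-b->q11; q3-c->q12; q4-a->q4; q4-b->q5; q4-c->q6; q5-a->q7; q5-b->q8; q5-c->q9; q6-a->q10; q6-b->q11; q6-c->q12; q7-a->q4; q7-b->q5; q7-c->q6; q8-a->q7; q8-b->q8; q8-c->q9; q9-a->q10; q9-b->q11; q9-c->q12; q10-a->q4; q10-b->q5; q10-c->q6; q11-a->q7; q11-b->q8; q11-c->q9; q12-a->q10; q12-b->q11; q12-c->q12

A DFA must remember the last 2 symbols (since which symbol is second-to-last isn't known until the input ends). Use one state per possible window of the last ≤2 symbols; accept from those whose window starts with `a`.
A 13-state machine:
          a    b    c  
>  q0     q1   q2   q3 
   q1     q4   q5   q6 
   q2     q7   q8   q9 
   q3    q10  q11  q12 
 * q4     q4   q5   q6 
 * q5     q7   q8   q9 
 * q6    q10  q11  q12 
   q7     q4   q5   q6 
   q8     q7   q8   q9 
   q9    q10  q11  q12 
   q10    q4   q5   q6 
   q11    q7   q8   q9 
   q12   q10  q11  q12 
(> = start, * = accepting)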